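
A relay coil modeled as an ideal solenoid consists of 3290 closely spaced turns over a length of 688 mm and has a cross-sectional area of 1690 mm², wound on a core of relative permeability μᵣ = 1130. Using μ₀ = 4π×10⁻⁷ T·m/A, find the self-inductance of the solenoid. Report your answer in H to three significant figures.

L ≈ 37.8 H

A = 1690 mm² = 1.690×10^-3 m².
For a long solenoid, L = μ₀μᵣN²A/ℓ.
L = (4π×10⁻⁷)(1130)(3290)²(1.690×10^-3)/(0.688 m) = 37.76 H.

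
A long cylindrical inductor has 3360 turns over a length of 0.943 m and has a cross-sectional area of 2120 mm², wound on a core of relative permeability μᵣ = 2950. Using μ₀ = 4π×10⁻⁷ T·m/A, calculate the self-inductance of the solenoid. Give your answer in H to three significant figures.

A = 2120 mm² = 2.120×10^-3 m².
For a long solenoid, L = μ₀μᵣN²A/ℓ.
L = (4π×10⁻⁷)(2950)(3360)²(2.120×10^-3)/(0.943 m) = 94.09 H.

L ≈ 94.1 H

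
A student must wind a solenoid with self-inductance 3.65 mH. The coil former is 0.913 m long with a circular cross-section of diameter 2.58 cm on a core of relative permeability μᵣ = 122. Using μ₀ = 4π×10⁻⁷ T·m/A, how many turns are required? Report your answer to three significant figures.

N ≈ 204 turns

A = π(d/2)² = π(1.290×10^-2 m)² = 5.228×10^-4 m².
From L = μ₀μᵣN²A/ℓ, N = √(Lℓ / (μ₀μᵣA)).
N = √[(3.650×10^-3)(0.913) / ((4π×10⁻⁷)(122)×5.228×10^-4)] = √(4.158×10^4) ≈ 203.9.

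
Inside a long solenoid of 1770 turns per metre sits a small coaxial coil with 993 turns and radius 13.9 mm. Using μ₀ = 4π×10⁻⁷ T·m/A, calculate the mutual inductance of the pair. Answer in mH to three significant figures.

The outer solenoid produces a uniform field B₁ = μ₀n₁I₁ across the inner coil,
so the flux linkage is N₂Φ = N₂B₁A₂ = μ₀n₁N₂A₂·I₁, giving M = μ₀n₁N₂A₂.
A₂ = πr² = π(1.390×10^-2 m)² = 6.070×10^-4 m².
M = (4π×10⁻⁷)(1770)(993)(6.070×10^-4) = 1.341×10^-3 H.

M ≈ 1.34 mH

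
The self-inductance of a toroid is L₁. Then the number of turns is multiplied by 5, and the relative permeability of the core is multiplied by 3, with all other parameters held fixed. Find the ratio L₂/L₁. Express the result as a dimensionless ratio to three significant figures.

L₂/L₁ = 75.0

For a toroid, L ∝ μᵣN²A/R.
L₂/L₁ = (5)^2 × (3) = 75.0.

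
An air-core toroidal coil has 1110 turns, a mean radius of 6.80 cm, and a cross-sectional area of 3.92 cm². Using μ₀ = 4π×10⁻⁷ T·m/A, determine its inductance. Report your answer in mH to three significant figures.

L ≈ 1.42 mH

For a thin toroid, L = μ₀N²A/(2πR).
L = (4π×10⁻⁷)(1110)²(3.920×10^-4) / (2π×6.800×10^-2 m) = 1.421×10^-3 H.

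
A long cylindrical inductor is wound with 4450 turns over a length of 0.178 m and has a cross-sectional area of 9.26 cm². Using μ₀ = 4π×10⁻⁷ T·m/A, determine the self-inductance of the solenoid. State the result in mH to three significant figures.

L ≈ 129 mH

A = 9.26 cm² = 9.260×10^-4 m².
For a long solenoid, L = μ₀N²A/ℓ.
L = (4π×10⁻⁷)(4450)²(9.260×10^-4)/(0.178 m) = 0.12946 H.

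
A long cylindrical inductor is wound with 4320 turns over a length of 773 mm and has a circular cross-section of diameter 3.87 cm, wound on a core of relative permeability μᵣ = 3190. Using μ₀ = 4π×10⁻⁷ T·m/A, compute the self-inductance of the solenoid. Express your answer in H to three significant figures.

A = π(d/2)² = π(1.935×10^-2 m)² = 1.176×10^-3 m².
For a long solenoid, L = μ₀μᵣN²A/ℓ.
L = (4π×10⁻⁷)(3190)(4320)²(1.176×10^-3)/(0.773 m) = 113.8 H.

L ≈ 114 H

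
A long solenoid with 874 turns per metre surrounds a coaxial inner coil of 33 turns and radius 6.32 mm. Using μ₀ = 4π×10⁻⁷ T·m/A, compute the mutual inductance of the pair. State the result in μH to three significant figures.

The outer solenoid produces a uniform field B₁ = μ₀n₁I₁ across the inner coil,
so the flux linkage is N₂Φ = N₂B₁A₂ = μ₀n₁N₂A₂·I₁, giving M = μ₀n₁N₂A₂.
A₂ = πr² = π(6.320×10^-3 m)² = 1.2548×10^-4 m².
M = (4π×10⁻⁷)(874)(33)(1.2548×10^-4) = 4.548×10^-6 H.

M ≈ 4.55 μH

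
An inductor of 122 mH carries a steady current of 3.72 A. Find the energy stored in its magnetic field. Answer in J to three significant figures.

Stored magnetic energy: U = ½LI².
U = ½(0.122 H)(3.72 A)² = 0.8441 J.

U ≈ 0.844 J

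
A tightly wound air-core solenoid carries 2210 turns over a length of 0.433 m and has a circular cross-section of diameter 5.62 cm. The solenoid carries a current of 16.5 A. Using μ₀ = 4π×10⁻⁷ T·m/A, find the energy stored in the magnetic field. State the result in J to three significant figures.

U ≈ 4.79 J

A = π(d/2)² = π(2.810×10^-2 m)² = 2.481×10^-3 m².
L = μ₀N²A/ℓ = (4π×10⁻⁷)(2210)²(2.481×10^-3)/(0.433) = 3.516×10^-2 H.
U = ½LI² = ½(3.516×10^-2)(16.5)² = 4.786 J.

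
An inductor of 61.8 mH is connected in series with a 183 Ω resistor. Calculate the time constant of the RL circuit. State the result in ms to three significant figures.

τ ≈ 0.338 ms

τ = L/R = (6.180×10^-2 H)/(183 Ω) = 3.377×10^-4 s.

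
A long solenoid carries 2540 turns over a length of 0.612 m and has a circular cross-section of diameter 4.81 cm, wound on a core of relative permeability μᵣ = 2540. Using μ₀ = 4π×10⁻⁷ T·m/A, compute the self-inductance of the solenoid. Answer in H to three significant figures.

L ≈ 61.1 H

A = π(d/2)² = π(2.405×10^-2 m)² = 1.817×10^-3 m².
For a long solenoid, L = μ₀μᵣN²A/ℓ.
L = (4π×10⁻⁷)(2540)(2540)²(1.817×10^-3)/(0.612 m) = 61.14 H.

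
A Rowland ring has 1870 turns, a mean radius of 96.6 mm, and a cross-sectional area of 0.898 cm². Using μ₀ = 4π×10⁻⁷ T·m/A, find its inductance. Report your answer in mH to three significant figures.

L ≈ 0.650 mH

For a thin toroid, L = μ₀N²A/(2πR).
L = (4π×10⁻⁷)(1870)²(8.980×10^-5) / (2π×9.660×10^-2 m) = 6.501×10^-4 H.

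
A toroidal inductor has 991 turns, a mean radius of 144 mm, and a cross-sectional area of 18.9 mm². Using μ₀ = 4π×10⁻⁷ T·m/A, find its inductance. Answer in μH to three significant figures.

For a thin toroid, L = μ₀N²A/(2πR).
L = (4π×10⁻⁷)(991)²(1.890×10^-5) / (2π×0.144 m) = 2.578×10^-5 H.

L ≈ 25.8 μH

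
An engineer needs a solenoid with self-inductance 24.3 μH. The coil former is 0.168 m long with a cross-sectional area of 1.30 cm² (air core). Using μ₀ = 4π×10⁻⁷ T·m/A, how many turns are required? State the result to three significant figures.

N ≈ 158 turns

A = 1.30 cm² = 1.300×10^-4 m².
From L = μ₀N²A/ℓ, N = √(Lℓ / (μ₀A)).
N = √[(2.430×10^-5)(0.168) / ((4π×10⁻⁷)×1.300×10^-4)] = √(2.499×10^4) ≈ 158.1.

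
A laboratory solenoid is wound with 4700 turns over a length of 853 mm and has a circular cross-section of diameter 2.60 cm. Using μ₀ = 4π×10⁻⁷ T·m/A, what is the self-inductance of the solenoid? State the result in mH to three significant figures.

A = π(d/2)² = π(1.300×10^-2 m)² = 5.309×10^-4 m².
For a long solenoid, L = μ₀N²A/ℓ.
L = (4π×10⁻⁷)(4700)²(5.309×10^-4)/(0.853 m) = 1.728×10^-2 H.

L ≈ 17.3 mH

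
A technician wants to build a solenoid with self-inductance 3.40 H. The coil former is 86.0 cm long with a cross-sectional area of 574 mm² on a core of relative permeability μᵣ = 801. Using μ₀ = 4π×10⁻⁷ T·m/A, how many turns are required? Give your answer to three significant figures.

N ≈ 2250 turns

A = 574 mm² = 5.740×10^-4 m².
From L = μ₀μᵣN²A/ℓ, N = √(Lℓ / (μ₀μᵣA)).
N = √[(3.4)(0.86) / ((4π×10⁻⁷)(801)×5.740×10^-4)] = √(5.061×10^6) ≈ 2249.6.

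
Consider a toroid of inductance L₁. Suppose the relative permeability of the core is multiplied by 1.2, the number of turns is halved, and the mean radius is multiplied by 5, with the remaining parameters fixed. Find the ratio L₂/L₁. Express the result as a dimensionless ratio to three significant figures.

For a toroid, L ∝ μᵣN²A/R.
L₂/L₁ = (1.2) × (0.5)^2 × (5)^-1 = 0.0600.

L₂/L₁ = 0.0600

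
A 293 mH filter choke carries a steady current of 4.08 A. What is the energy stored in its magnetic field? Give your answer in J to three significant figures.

U ≈ 2.44 J

Stored magnetic energy: U = ½LI².
U = ½(0.293 H)(4.08 A)² = 2.439 J.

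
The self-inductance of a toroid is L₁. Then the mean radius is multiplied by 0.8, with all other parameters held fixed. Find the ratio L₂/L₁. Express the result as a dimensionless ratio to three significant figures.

For a toroid, L ∝ μᵣN²A/R.
L₂/L₁ = (0.8)^-1 = 1.25.

L₂/L₁ = 1.25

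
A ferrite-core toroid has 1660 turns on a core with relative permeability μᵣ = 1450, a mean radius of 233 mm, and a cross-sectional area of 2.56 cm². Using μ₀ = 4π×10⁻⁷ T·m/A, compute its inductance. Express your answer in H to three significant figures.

L ≈ 0.878 H

For a thin toroid, L = μ₀μᵣN²A/(2πR).
L = (4π×10⁻⁷)(1450)(1660)²(2.560×10^-4) / (2π×0.233 m) = 0.878 H.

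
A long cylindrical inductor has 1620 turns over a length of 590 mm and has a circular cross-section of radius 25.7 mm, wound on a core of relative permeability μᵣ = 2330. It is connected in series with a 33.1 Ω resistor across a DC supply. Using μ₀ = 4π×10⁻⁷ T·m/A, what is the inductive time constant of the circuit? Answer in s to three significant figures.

τ ≈ 0.816 s

A = πr² = π(2.570×10^-2 m)² = 2.07499×10^-3 m².
L = μ₀μᵣN²A/ℓ = (4π×10⁻⁷)(2330)(1620)²(2.07499×10^-3)/(0.59) = 27.02 H.
τ = L/R = (27.02)/(33.1) = 0.81645 s.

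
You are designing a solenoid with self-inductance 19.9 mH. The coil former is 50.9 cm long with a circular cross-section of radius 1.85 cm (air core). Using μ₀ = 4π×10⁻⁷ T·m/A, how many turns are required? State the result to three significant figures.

N ≈ 2740 turns

A = πr² = π(1.850×10^-2 m)² = 1.075×10^-3 m².
From L = μ₀N²A/ℓ, N = √(Lℓ / (μ₀A)).
N = √[(1.990×10^-2)(0.509) / ((4π×10⁻⁷)×1.075×10^-3)] = √(7.497×10^6) ≈ 2738.0.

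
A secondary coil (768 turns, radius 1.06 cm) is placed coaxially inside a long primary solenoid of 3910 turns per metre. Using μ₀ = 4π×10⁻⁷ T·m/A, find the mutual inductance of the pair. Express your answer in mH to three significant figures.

M ≈ 1.33 mH

The outer solenoid produces a uniform field B₁ = μ₀n₁I₁ across the inner coil,
so the flux linkage is N₂Φ = N₂B₁A₂ = μ₀n₁N₂A₂·I₁, giving M = μ₀n₁N₂A₂.
A₂ = πr² = π(1.060×10^-2 m)² = 3.530×10^-4 m².
M = (4π×10⁻⁷)(3910)(768)(3.530×10^-4) = 1.332×10^-3 H.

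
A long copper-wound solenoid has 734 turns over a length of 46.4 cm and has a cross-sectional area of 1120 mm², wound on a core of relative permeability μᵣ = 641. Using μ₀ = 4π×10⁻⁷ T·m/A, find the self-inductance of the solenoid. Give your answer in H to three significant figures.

L ≈ 1.05 H

A = 1120 mm² = 1.120×10^-3 m².
For a long solenoid, L = μ₀μᵣN²A/ℓ.
L = (4π×10⁻⁷)(641)(734)²(1.120×10^-3)/(0.464 m) = 1.048 H.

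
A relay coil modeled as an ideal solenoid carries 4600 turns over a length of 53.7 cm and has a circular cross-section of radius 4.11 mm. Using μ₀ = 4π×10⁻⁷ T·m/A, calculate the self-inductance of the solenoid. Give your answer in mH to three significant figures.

A = πr² = π(4.110×10^-3 m)² = 5.307×10^-5 m².
For a long solenoid, L = μ₀N²A/ℓ.
L = (4π×10⁻⁷)(4600)²(5.307×10^-5)/(0.537 m) = 2.628×10^-3 H.

L ≈ 2.63 mH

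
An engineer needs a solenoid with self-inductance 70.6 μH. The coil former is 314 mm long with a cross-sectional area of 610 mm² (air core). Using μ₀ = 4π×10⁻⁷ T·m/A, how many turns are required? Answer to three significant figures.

N ≈ 170 turns

A = 610 mm² = 6.100×10^-4 m².
From L = μ₀N²A/ℓ, N = √(Lℓ / (μ₀A)).
N = √[(7.060×10^-5)(0.314) / ((4π×10⁻⁷)×6.100×10^-4)] = √(2.892×10^4) ≈ 170.1.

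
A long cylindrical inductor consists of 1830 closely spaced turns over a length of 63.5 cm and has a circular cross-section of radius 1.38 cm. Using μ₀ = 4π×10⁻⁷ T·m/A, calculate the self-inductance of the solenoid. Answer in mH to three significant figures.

L ≈ 3.97 mH

A = πr² = π(1.380×10^-2 m)² = 5.983×10^-4 m².
For a long solenoid, L = μ₀N²A/ℓ.
L = (4π×10⁻⁷)(1830)²(5.983×10^-4)/(0.635 m) = 3.965×10^-3 H.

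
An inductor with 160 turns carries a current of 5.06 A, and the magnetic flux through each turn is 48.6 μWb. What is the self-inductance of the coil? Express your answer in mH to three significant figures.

Self-inductance is defined by L = NΦ_B/I (flux linkage over current).
L = (160)(4.860×10^-5 Wb)/(5.06 A) = 1.537×10^-3 H.

L ≈ 1.54 mH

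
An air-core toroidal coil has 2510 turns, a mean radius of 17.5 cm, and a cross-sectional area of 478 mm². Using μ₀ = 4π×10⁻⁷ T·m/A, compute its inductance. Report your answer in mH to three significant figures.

L ≈ 3.44 mH

For a thin toroid, L = μ₀N²A/(2πR).
L = (4π×10⁻⁷)(2510)²(4.780×10^-4) / (2π×0.175 m) = 3.442×10^-3 H.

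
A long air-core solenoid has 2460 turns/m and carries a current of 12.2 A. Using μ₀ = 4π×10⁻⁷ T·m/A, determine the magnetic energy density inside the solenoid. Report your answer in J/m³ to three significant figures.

u ≈ 566 J/m³

B = μ₀nI = (4π×10⁻⁷)(2.460×10^3)(12.2) = 3.771×10^-2 T.
u = B²/(2μ₀) = (3.771×10^-2)²/(2×4π×10⁻⁷) = 565.9 J/m³.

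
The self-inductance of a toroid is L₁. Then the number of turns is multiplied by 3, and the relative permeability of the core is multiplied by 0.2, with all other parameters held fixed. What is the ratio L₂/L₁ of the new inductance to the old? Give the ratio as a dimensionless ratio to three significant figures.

For a toroid, L ∝ μᵣN²A/R.
L₂/L₁ = (3)^2 × (0.2) = 1.80.

L₂/L₁ = 1.80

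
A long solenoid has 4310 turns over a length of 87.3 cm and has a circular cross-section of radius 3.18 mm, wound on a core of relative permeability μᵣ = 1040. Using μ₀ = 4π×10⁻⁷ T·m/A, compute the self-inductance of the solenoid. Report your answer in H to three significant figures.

A = πr² = π(3.180×10^-3 m)² = 3.177×10^-5 m².
For a long solenoid, L = μ₀μᵣN²A/ℓ.
L = (4π×10⁻⁷)(1040)(4310)²(3.177×10^-5)/(0.873 m) = 0.88346 H.

L ≈ 0.883 H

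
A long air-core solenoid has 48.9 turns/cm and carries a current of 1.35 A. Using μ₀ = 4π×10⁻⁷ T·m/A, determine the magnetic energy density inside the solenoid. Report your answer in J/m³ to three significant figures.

u ≈ 27.4 J/m³

B = μ₀nI = (4π×10⁻⁷)(4.890×10^3)(1.35) = 8.296×10^-3 T.
u = B²/(2μ₀) = (8.296×10^-3)²/(2×4π×10⁻⁷) = 27.38 J/m³.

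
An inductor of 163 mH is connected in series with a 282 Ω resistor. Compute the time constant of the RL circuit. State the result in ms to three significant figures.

τ = L/R = (0.163 H)/(282 Ω) = 5.780×10^-4 s.

τ ≈ 0.578 ms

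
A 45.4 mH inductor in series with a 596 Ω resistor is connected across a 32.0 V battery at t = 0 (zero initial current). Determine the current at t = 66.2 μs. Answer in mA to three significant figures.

I ≈ 31.2 mA

τ = L/R = 4.540×10^-2/596 = 7.617×10^-5 s; final current I_∞ = ε/R = 32.0/596 = 5.369×10^-2 A.
I(t) = I_∞(1 − e^(−t/τ)) with t/τ = 0.869.
I = (5.369×10^-2)(1 − e^(−0.869)) = 3.118×10^-2 A.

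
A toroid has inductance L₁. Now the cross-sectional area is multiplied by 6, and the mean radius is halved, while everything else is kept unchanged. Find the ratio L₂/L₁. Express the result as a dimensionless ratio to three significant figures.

L₂/L₁ = 12.0

For a toroid, L ∝ μᵣN²A/R.
L₂/L₁ = (6) × (0.5)^-1 = 12.0.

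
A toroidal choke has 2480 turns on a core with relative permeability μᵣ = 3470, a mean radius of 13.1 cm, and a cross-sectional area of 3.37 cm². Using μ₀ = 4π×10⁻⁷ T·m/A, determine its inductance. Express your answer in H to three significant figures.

For a thin toroid, L = μ₀μᵣN²A/(2πR).
L = (4π×10⁻⁷)(3470)(2480)²(3.370×10^-4) / (2π×0.131 m) = 10.98 H.

L ≈ 11.0 H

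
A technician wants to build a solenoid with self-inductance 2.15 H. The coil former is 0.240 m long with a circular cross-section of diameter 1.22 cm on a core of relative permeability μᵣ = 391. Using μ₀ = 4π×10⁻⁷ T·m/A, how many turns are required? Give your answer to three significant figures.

A = π(d/2)² = π(6.100×10^-3 m)² = 1.169×10^-4 m².
From L = μ₀μᵣN²A/ℓ, N = √(Lℓ / (μ₀μᵣA)).
N = √[(2.15)(0.24) / ((4π×10⁻⁷)(391)×1.169×10^-4)] = √(8.984×10^6) ≈ 2997.3.

N ≈ 3000 turns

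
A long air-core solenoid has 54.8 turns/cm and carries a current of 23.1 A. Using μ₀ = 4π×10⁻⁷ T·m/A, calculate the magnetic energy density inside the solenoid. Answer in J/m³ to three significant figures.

B = μ₀nI = (4π×10⁻⁷)(5.480×10^3)(23.1) = 0.1591 T.
u = B²/(2μ₀) = (0.1591)²/(2×4π×10⁻⁷) = 1.007×10^4 J/m³.

u ≈ 10100 J/m³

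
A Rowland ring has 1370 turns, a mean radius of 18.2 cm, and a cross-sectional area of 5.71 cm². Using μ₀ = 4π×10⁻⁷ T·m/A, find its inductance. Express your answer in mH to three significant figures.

For a thin toroid, L = μ₀N²A/(2πR).
L = (4π×10⁻⁷)(1370)²(5.710×10^-4) / (2π×0.182 m) = 1.178×10^-3 H.

L ≈ 1.18 mH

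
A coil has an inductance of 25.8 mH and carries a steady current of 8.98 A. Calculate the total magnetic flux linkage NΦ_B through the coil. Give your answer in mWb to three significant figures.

From L = NΦ_B/I, the flux linkage is NΦ_B = LI.
NΦ_B = (2.580×10^-2 H)(8.98 A) = 0.2317 Wb.

NΦ_B ≈ 232 mWb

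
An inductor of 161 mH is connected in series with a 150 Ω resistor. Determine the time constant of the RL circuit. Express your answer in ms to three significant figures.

τ = L/R = (0.161 H)/(150 Ω) = 1.073×10^-3 s.

τ ≈ 1.07 ms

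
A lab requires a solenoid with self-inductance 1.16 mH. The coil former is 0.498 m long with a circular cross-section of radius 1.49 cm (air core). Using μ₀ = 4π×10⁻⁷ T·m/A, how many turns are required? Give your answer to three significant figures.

N ≈ 812 turns

A = πr² = π(1.490×10^-2 m)² = 6.9746×10^-4 m².
From L = μ₀N²A/ℓ, N = √(Lℓ / (μ₀A)).
N = √[(1.160×10^-3)(0.498) / ((4π×10⁻⁷)×6.9746×10^-4)] = √(6.591×10^5) ≈ 811.9.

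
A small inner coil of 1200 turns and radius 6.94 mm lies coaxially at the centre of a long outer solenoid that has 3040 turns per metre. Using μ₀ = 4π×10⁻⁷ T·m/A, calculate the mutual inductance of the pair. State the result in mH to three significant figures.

M ≈ 0.694 mH

The outer solenoid produces a uniform field B₁ = μ₀n₁I₁ across the inner coil,
so the flux linkage is N₂Φ = N₂B₁A₂ = μ₀n₁N₂A₂·I₁, giving M = μ₀n₁N₂A₂.
A₂ = πr² = π(6.940×10^-3 m)² = 1.513×10^-4 m².
M = (4π×10⁻⁷)(3040)(1200)(1.513×10^-4) = 6.936×10^-4 H.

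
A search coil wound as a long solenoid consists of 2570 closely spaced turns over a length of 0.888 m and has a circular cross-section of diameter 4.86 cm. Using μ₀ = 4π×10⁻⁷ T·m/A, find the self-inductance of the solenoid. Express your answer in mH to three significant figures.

L ≈ 17.3 mH

A = π(d/2)² = π(2.430×10^-2 m)² = 1.855×10^-3 m².
For a long solenoid, L = μ₀N²A/ℓ.
L = (4π×10⁻⁷)(2570)²(1.855×10^-3)/(0.888 m) = 1.734×10^-2 H.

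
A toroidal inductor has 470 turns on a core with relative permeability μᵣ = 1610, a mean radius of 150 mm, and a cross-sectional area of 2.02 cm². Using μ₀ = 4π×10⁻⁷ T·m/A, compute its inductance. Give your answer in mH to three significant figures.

L ≈ 95.8 mH

For a thin toroid, L = μ₀μᵣN²A/(2πR).
L = (4π×10⁻⁷)(1610)(470)²(2.020×10^-4) / (2π×0.15 m) = 9.579×10^-2 H.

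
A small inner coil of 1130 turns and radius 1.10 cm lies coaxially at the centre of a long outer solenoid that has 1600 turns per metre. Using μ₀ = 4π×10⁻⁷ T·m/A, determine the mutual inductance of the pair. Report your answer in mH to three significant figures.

The outer solenoid produces a uniform field B₁ = μ₀n₁I₁ across the inner coil,
so the flux linkage is N₂Φ = N₂B₁A₂ = μ₀n₁N₂A₂·I₁, giving M = μ₀n₁N₂A₂.
A₂ = πr² = π(1.100×10^-2 m)² = 3.801×10^-4 m².
M = (4π×10⁻⁷)(1600)(1130)(3.801×10^-4) = 8.637×10^-4 H.

M ≈ 0.864 mH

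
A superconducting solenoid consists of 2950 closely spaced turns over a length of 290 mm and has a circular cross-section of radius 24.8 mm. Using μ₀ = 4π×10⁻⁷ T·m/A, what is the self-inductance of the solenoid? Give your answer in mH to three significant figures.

L ≈ 72.9 mH

A = πr² = π(2.480×10^-2 m)² = 1.932×10^-3 m².
For a long solenoid, L = μ₀N²A/ℓ.
L = (4π×10⁻⁷)(2950)²(1.932×10^-3)/(0.29 m) = 7.286×10^-2 H.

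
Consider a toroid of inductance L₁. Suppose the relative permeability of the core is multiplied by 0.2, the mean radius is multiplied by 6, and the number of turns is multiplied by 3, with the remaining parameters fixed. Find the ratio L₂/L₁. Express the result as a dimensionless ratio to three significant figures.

L₂/L₁ = 0.300

For a toroid, L ∝ μᵣN²A/R.
L₂/L₁ = (0.2) × (6)^-1 × (3)^2 = 0.300.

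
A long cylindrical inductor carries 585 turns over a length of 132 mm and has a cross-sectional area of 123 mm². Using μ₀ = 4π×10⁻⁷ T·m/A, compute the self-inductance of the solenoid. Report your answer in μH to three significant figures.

L ≈ 401 μH

A = 123 mm² = 1.230×10^-4 m².
For a long solenoid, L = μ₀N²A/ℓ.
L = (4π×10⁻⁷)(585)²(1.230×10^-4)/(0.132 m) = 4.007×10^-4 H.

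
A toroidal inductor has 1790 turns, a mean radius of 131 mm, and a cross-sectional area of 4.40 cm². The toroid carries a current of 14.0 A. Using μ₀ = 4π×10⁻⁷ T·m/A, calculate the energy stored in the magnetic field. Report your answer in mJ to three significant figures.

L = μ₀N²A/(2πR) = (4π×10⁻⁷)(1790)²(4.400×10^-4)/(2π×0.131) = 2.152×10^-3 H.
U = ½LI² = ½(2.152×10^-3)(14.0)² = 0.2109 J.

U ≈ 211 mJ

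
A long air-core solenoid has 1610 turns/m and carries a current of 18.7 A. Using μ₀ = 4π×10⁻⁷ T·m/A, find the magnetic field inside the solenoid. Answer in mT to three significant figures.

B ≈ 37.8 mT

Inside a long solenoid, B = μ₀nI.
B = (4π×10⁻⁷)(1.610×10^3 m⁻¹)(18.7 A) = 3.783×10^-2 T.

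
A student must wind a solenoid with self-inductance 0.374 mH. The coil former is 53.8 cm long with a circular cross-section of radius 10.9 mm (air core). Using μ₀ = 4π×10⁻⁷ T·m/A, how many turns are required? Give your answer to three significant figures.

A = πr² = π(1.090×10^-2 m)² = 3.733×10^-4 m².
From L = μ₀N²A/ℓ, N = √(Lℓ / (μ₀A)).
N = √[(3.740×10^-4)(0.538) / ((4π×10⁻⁷)×3.733×10^-4)] = √(4.290×10^5) ≈ 655.0.

N ≈ 655 turns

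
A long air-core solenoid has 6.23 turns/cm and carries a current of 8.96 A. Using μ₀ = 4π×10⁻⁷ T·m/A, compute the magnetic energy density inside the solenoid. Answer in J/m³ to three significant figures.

B = μ₀nI = (4π×10⁻⁷)(623)(8.96) = 7.0146×10^-3 T.
u = B²/(2μ₀) = (7.0146×10^-3)²/(2×4π×10⁻⁷) = 19.58 J/m³.

u ≈ 19.6 J/m³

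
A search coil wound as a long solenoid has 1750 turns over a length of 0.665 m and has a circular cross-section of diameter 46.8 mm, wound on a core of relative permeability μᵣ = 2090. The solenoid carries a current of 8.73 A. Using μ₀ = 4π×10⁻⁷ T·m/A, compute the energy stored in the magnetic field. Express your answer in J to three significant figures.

A = π(d/2)² = π(2.340×10^-2 m)² = 1.720×10^-3 m².
L = μ₀μᵣN²A/ℓ = (4π×10⁻⁷)(2090)(1750)²(1.720×10^-3)/(0.665) = 20.81 H.
U = ½LI² = ½(20.81)(8.73)² = 792.8 J.

U ≈ 793 J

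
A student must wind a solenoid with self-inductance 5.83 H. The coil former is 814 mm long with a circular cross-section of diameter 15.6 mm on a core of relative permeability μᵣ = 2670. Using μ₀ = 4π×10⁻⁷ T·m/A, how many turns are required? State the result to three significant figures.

A = π(d/2)² = π(7.800×10^-3 m)² = 1.911×10^-4 m².
From L = μ₀μᵣN²A/ℓ, N = √(Lℓ / (μ₀μᵣA)).
N = √[(5.83)(0.814) / ((4π×10⁻⁷)(2670)×1.911×10^-4)] = √(7.400×10^6) ≈ 2720.3.

N ≈ 2720 turns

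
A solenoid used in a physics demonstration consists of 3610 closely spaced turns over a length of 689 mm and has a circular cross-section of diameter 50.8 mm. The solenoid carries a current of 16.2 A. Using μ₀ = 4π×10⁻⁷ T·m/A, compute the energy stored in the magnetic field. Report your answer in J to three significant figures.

A = π(d/2)² = π(2.540×10^-2 m)² = 2.027×10^-3 m².
L = μ₀N²A/ℓ = (4π×10⁻⁷)(3610)²(2.027×10^-3)/(0.689) = 4.818×10^-2 H.
U = ½LI² = ½(4.818×10^-2)(16.2)² = 6.322 J.

U ≈ 6.32 J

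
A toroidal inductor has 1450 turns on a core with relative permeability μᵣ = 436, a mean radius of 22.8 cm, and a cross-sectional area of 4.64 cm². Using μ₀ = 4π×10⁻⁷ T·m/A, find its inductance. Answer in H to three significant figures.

L ≈ 0.373 H

For a thin toroid, L = μ₀μᵣN²A/(2πR).
L = (4π×10⁻⁷)(436)(1450)²(4.640×10^-4) / (2π×0.228 m) = 0.3731 H.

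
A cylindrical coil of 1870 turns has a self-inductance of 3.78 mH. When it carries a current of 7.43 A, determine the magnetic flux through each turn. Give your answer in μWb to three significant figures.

From L = NΦ_B/I, the flux per turn is Φ_B = LI/N.
Φ_B = (3.780×10^-3 H)(7.43 A)/1870 = 1.502×10^-5 Wb.

Φ_B ≈ 15.0 μWb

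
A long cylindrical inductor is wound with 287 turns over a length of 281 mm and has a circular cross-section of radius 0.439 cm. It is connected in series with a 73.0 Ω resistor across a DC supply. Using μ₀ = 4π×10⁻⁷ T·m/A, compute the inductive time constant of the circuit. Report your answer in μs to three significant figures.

A = πr² = π(4.390×10^-3 m)² = 6.0545×10^-5 m².
L = μ₀N²A/ℓ = (4π×10⁻⁷)(287)²(6.0545×10^-5)/(0.281) = 2.230×10^-5 H.
τ = L/R = (2.230×10^-5)/(73.0) = 3.055×10^-7 s.

τ ≈ 0.306 μs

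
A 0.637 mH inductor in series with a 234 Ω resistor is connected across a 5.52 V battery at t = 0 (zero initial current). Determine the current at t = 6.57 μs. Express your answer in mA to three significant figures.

τ = L/R = 6.370×10^-4/234 = 2.722×10^-6 s; final current I_∞ = ε/R = 5.52/234 = 2.359×10^-2 A.
I(t) = I_∞(1 − e^(−t/τ)) with t/τ = 2.413.
I = (2.359×10^-2)(1 − e^(−2.413)) = 2.148×10^-2 A.

I ≈ 21.5 mA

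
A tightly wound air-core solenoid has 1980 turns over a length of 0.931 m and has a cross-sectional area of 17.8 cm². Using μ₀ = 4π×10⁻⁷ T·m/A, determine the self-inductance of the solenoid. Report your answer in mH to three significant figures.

A = 17.8 cm² = 1.780×10^-3 m².
For a long solenoid, L = μ₀N²A/ℓ.
L = (4π×10⁻⁷)(1980)²(1.780×10^-3)/(0.931 m) = 9.419×10^-3 H.

L ≈ 9.42 mH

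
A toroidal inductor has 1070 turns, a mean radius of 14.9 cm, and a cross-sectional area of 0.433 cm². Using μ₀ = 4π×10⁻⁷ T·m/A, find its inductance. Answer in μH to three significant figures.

For a thin toroid, L = μ₀N²A/(2πR).
L = (4π×10⁻⁷)(1070)²(4.330×10^-5) / (2π×0.149 m) = 6.654×10^-5 H.

L ≈ 66.5 μH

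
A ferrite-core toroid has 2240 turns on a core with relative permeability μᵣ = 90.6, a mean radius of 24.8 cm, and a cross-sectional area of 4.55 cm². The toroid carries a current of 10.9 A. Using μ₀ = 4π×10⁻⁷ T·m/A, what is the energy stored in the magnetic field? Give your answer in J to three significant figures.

U ≈ 9.91 J

L = μ₀μᵣN²A/(2πR) = (4π×10⁻⁷)(90.6)(2240)²(4.550×10^-4)/(2π×0.248) = 0.1668 H.
U = ½LI² = ½(0.1668)(10.9)² = 9.909 J.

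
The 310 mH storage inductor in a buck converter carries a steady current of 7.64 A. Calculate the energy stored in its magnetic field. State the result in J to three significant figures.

U ≈ 9.05 J

Stored magnetic energy: U = ½LI².
U = ½(0.31 H)(7.64 A)² = 9.047 J.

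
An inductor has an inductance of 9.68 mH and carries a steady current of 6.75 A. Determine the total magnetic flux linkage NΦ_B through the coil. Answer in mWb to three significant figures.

From L = NΦ_B/I, the flux linkage is NΦ_B = LI.
NΦ_B = (9.680×10^-3 H)(6.75 A) = 6.534×10^-2 Wb.

NΦ_B ≈ 65.3 mWb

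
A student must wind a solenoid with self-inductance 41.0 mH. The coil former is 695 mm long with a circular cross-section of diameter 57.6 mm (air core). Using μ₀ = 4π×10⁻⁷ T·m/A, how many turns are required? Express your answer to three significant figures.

N ≈ 2950 turns

A = π(d/2)² = π(2.880×10^-2 m)² = 2.606×10^-3 m².
From L = μ₀N²A/ℓ, N = √(Lℓ / (μ₀A)).
N = √[(4.100×10^-2)(0.695) / ((4π×10⁻⁷)×2.606×10^-3)] = √(8.702×10^6) ≈ 2949.9.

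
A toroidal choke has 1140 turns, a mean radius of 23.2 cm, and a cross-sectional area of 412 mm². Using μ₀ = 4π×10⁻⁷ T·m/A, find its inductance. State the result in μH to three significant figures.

For a thin toroid, L = μ₀N²A/(2πR).
L = (4π×10⁻⁷)(1140)²(4.120×10^-4) / (2π×0.232 m) = 4.616×10^-4 H.

L ≈ 462 μH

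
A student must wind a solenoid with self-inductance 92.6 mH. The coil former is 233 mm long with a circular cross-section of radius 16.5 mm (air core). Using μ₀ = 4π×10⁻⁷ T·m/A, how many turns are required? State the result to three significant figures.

A = πr² = π(1.650×10^-2 m)² = 8.553×10^-4 m².
From L = μ₀N²A/ℓ, N = √(Lℓ / (μ₀A)).
N = √[(9.260×10^-2)(0.233) / ((4π×10⁻⁷)×8.553×10^-4)] = √(2.007×10^7) ≈ 4480.4.

N ≈ 4480 turns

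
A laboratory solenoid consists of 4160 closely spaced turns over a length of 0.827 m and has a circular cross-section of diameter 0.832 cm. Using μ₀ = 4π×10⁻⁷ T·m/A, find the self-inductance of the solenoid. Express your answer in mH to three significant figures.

L ≈ 1.43 mH

A = π(d/2)² = π(4.160×10^-3 m)² = 5.437×10^-5 m².
For a long solenoid, L = μ₀N²A/ℓ.
L = (4π×10⁻⁷)(4160)²(5.437×10^-5)/(0.827 m) = 1.430×10^-3 H.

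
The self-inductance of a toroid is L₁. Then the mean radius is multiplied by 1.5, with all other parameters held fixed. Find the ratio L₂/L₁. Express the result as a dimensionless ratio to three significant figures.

For a toroid, L ∝ μᵣN²A/R.
L₂/L₁ = (1.5)^-1 = 0.667.

L₂/L₁ = 0.667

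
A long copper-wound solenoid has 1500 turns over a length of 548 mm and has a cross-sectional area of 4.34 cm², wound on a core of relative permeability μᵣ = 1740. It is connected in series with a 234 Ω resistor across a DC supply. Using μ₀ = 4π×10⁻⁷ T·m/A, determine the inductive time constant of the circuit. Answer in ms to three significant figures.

A = 4.34 cm² = 4.340×10^-4 m².
L = μ₀μᵣN²A/ℓ = (4π×10⁻⁷)(1740)(1500)²(4.340×10^-4)/(0.548) = 3.896 H.
τ = L/R = (3.896)/(234) = 1.665×10^-2 s.

τ ≈ 16.7 ms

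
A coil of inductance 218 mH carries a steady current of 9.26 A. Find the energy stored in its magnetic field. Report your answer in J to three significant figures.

U ≈ 9.35 J

Stored magnetic energy: U = ½LI².
U = ½(0.218 H)(9.26 A)² = 9.346 J.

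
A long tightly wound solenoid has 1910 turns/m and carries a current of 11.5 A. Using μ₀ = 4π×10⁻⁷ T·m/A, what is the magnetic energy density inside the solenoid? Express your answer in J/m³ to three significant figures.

B = μ₀nI = (4π×10⁻⁷)(1.910×10^3)(11.5) = 2.760×10^-2 T.
u = B²/(2μ₀) = (2.760×10^-2)²/(2×4π×10⁻⁷) = 303.1 J/m³.

u ≈ 303 J/m³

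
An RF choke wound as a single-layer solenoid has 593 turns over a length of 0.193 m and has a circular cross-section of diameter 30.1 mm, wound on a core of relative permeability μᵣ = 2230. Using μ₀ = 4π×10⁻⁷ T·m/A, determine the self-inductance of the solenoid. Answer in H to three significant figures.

L ≈ 3.63 H

A = π(d/2)² = π(1.505×10^-2 m)² = 7.116×10^-4 m².
For a long solenoid, L = μ₀μᵣN²A/ℓ.
L = (4π×10⁻⁷)(2230)(593)²(7.116×10^-4)/(0.193 m) = 3.633 H.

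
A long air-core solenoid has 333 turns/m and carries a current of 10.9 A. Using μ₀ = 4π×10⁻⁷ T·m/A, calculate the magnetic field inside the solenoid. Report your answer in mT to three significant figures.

B ≈ 4.56 mT

Inside a long solenoid, B = μ₀nI.
B = (4π×10⁻⁷)(333 m⁻¹)(10.9 A) = 4.561×10^-3 T.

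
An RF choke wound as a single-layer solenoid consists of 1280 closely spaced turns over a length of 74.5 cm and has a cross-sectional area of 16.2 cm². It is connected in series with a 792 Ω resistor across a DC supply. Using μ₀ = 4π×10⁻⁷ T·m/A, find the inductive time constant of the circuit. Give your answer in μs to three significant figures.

A = 16.2 cm² = 1.620×10^-3 m².
L = μ₀N²A/ℓ = (4π×10⁻⁷)(1280)²(1.620×10^-3)/(0.745) = 4.477×10^-3 H.
τ = L/R = (4.477×10^-3)/(792) = 5.653×10^-6 s.

τ ≈ 5.65 μs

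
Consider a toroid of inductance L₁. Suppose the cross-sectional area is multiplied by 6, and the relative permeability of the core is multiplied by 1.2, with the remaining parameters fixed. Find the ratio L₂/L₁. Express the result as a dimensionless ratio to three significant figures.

For a toroid, L ∝ μᵣN²A/R.
L₂/L₁ = (6) × (1.2) = 7.20.

L₂/L₁ = 7.20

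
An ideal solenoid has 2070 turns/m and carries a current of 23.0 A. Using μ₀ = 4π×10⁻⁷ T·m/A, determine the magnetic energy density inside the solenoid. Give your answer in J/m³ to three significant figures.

B = μ₀nI = (4π×10⁻⁷)(2.070×10^3)(23.0) = 5.983×10^-2 T.
u = B²/(2μ₀) = (5.983×10^-2)²/(2×4π×10⁻⁷) = 1.424×10^3 J/m³.

u ≈ 1420 J/m³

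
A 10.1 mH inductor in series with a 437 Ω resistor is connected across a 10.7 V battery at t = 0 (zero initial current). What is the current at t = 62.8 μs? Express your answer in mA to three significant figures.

τ = L/R = 1.010×10^-2/437 = 2.311×10^-5 s; final current I_∞ = ε/R = 10.7/437 = 2.449×10^-2 A.
I(t) = I_∞(1 − e^(−t/τ)) with t/τ = 2.717.
I = (2.449×10^-2)(1 − e^(−2.717)) = 2.287×10^-2 A.

I ≈ 22.9 mA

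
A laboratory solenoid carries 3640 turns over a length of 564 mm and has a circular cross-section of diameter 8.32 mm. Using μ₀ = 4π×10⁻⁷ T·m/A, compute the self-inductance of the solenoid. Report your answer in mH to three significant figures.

A = π(d/2)² = π(4.160×10^-3 m)² = 5.437×10^-5 m².
For a long solenoid, L = μ₀N²A/ℓ.
L = (4π×10⁻⁷)(3640)²(5.437×10^-5)/(0.564 m) = 1.60498×10^-3 H.

L ≈ 1.60 mH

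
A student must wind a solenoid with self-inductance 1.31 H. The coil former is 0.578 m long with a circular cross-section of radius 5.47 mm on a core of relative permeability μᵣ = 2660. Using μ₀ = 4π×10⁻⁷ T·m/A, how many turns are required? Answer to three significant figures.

N ≈ 1550 turns

A = πr² = π(5.470×10^-3 m)² = 9.400×10^-5 m².
From L = μ₀μᵣN²A/ℓ, N = √(Lℓ / (μ₀μᵣA)).
N = √[(1.31)(0.578) / ((4π×10⁻⁷)(2660)×9.400×10^-5)] = √(2.410×10^6) ≈ 1552.4.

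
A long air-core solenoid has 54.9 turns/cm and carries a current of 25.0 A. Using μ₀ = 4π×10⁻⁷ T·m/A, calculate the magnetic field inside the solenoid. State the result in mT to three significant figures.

B ≈ 172 mT

Inside a long solenoid, B = μ₀nI.
B = (4π×10⁻⁷)(5.490×10^3 m⁻¹)(25.0 A) = 0.17247 T.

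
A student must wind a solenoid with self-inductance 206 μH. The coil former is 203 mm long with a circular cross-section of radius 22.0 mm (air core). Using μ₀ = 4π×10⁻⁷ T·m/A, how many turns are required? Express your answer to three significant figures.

A = πr² = π(2.200×10^-2 m)² = 1.521×10^-3 m².
From L = μ₀N²A/ℓ, N = √(Lℓ / (μ₀A)).
N = √[(2.060×10^-4)(0.203) / ((4π×10⁻⁷)×1.521×10^-3)] = √(2.189×10^4) ≈ 147.9.

N ≈ 148 turns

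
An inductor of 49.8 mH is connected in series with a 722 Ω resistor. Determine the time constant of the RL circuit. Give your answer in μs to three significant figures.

τ = L/R = (4.980×10^-2 H)/(722 Ω) = 6.898×10^-5 s.

τ ≈ 69.0 μs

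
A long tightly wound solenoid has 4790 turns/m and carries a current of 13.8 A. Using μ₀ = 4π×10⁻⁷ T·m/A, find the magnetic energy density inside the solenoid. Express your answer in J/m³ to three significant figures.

u ≈ 2750 J/m³

B = μ₀nI = (4π×10⁻⁷)(4.790×10^3)(13.8) = 8.307×10^-2 T.
u = B²/(2μ₀) = (8.307×10^-2)²/(2×4π×10⁻⁷) = 2.745×10^3 J/m³.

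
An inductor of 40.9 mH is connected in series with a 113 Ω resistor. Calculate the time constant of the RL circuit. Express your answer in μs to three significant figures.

τ ≈ 362 μs

τ = L/R = (4.090×10^-2 H)/(113 Ω) = 3.619×10^-4 s.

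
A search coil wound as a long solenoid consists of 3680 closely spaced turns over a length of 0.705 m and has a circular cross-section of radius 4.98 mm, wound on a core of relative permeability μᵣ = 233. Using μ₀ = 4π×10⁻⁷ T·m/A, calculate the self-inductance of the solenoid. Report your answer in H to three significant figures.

L ≈ 0.438 H

A = πr² = π(4.980×10^-3 m)² = 7.791×10^-5 m².
For a long solenoid, L = μ₀μᵣN²A/ℓ.
L = (4π×10⁻⁷)(233)(3680)²(7.791×10^-5)/(0.705 m) = 0.4382 H.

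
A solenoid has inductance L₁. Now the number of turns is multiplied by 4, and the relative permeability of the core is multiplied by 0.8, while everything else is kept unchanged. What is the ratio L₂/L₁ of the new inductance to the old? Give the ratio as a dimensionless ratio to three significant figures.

For a solenoid, L ∝ μᵣN²A/ℓ.
L₂/L₁ = (4)^2 × (0.8) = 12.8.

L₂/L₁ = 12.8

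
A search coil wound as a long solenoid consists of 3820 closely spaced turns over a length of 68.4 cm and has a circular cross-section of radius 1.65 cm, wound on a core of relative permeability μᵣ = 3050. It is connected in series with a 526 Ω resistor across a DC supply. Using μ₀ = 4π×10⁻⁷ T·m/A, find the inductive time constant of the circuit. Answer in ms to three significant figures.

A = πr² = π(1.650×10^-2 m)² = 8.553×10^-4 m².
L = μ₀μᵣN²A/ℓ = (4π×10⁻⁷)(3050)(3820)²(8.553×10^-4)/(0.684) = 69.94 H.
τ = L/R = (69.94)/(526) = 0.133 s.

τ ≈ 133 ms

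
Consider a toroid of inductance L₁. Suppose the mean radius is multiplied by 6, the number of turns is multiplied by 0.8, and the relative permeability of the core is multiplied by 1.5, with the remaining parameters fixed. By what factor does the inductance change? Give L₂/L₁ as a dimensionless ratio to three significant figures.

For a toroid, L ∝ μᵣN²A/R.
L₂/L₁ = (6)^-1 × (0.8)^2 × (1.5) = 0.160.

L₂/L₁ = 0.160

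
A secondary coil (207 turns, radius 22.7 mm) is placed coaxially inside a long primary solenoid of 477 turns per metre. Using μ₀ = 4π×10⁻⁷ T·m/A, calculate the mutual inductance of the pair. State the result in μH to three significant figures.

The outer solenoid produces a uniform field B₁ = μ₀n₁I₁ across the inner coil,
so the flux linkage is N₂Φ = N₂B₁A₂ = μ₀n₁N₂A₂·I₁, giving M = μ₀n₁N₂A₂.
A₂ = πr² = π(2.270×10^-2 m)² = 1.619×10^-3 m².
M = (4π×10⁻⁷)(477)(207)(1.619×10^-3) = 2.009×10^-4 H.

M ≈ 201 μH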